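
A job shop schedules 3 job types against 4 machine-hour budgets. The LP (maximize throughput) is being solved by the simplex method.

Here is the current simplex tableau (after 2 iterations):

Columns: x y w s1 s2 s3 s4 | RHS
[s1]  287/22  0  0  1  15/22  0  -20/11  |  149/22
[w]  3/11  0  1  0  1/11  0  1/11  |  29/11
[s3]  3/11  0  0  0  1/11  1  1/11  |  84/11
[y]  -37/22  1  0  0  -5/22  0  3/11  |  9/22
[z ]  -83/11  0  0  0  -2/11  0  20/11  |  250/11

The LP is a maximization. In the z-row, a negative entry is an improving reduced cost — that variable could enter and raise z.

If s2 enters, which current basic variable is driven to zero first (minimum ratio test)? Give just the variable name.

s1

Ratios: row 1 (s1): (149/22)/(15/22) = 149/15; row 2 (w): (29/11)/(1/11) = 29; row 3 (s3): (84/11)/(1/11) = 84; row 4 (y): entry -5/22 ≤ 0, skip.
Minimum ratio 149/15 is in the s1 row, so s1 leaves.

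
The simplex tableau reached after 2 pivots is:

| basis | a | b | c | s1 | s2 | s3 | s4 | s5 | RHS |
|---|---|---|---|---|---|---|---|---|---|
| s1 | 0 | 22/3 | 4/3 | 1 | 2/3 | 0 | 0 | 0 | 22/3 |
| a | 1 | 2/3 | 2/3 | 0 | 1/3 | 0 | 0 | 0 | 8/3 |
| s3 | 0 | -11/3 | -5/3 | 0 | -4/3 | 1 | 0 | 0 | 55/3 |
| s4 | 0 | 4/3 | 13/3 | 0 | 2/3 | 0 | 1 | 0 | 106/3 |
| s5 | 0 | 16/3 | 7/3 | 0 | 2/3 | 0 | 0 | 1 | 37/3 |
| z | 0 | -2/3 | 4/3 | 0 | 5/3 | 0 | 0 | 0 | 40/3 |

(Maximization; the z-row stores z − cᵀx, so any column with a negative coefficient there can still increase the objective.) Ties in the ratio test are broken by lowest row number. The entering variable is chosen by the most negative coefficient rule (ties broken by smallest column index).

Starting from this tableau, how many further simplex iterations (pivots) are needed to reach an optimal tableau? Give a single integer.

1

pivot: b in, s1 out → z = 14
No improving column remains; optimal.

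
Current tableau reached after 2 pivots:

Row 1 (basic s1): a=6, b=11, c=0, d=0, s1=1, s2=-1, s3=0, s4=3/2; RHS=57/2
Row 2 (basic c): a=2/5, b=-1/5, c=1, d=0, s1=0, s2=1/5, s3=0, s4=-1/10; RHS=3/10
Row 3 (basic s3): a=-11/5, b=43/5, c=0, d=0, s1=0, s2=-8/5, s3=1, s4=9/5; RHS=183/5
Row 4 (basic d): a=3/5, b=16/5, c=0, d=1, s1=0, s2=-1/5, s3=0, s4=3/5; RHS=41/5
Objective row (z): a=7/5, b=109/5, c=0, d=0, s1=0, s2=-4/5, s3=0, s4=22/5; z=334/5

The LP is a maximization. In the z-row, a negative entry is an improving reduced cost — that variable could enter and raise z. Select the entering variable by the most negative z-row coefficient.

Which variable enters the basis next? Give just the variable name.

s2

Objective-row coefficients: a: 7/5, b: 109/5, c: 0, d: 0, s1: 0, s2: -4/5, s3: 0, s4: 22/5.
The most negative is -4/5 in column s2, so s2 enters.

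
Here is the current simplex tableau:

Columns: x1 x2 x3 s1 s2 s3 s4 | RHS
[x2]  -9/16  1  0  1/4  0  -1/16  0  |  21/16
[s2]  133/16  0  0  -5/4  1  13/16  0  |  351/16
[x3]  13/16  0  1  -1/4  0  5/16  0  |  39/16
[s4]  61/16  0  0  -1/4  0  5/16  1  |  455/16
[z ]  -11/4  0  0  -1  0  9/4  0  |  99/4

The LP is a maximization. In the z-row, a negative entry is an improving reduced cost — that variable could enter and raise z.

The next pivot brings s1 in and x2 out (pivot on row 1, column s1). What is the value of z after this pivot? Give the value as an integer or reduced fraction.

30

Minimum ratio for s1: (21/16)/(1/4) = 21/4.
z changes by −(z-row coeff of s1)·ratio = −(-1)·(21/4) = 21/4.
New z = 99/4 + (21/4) = 30.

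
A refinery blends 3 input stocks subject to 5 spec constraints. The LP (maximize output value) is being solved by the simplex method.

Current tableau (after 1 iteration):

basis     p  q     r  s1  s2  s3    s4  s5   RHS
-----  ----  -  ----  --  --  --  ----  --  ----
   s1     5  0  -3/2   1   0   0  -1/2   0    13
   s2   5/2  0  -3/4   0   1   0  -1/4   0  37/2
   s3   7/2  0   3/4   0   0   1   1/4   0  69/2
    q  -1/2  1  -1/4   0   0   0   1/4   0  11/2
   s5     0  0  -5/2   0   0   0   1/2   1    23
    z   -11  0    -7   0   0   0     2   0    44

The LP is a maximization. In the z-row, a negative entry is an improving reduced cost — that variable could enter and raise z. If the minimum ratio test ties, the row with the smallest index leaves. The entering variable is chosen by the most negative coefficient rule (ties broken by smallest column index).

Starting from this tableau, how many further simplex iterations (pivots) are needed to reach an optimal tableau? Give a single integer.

pivot: p in, s1 out → z = 363/5
pivot: r in, s3 out → z = 3923/18
pivot: s1 in, p out → z = 366
No improving column remains; optimal.

3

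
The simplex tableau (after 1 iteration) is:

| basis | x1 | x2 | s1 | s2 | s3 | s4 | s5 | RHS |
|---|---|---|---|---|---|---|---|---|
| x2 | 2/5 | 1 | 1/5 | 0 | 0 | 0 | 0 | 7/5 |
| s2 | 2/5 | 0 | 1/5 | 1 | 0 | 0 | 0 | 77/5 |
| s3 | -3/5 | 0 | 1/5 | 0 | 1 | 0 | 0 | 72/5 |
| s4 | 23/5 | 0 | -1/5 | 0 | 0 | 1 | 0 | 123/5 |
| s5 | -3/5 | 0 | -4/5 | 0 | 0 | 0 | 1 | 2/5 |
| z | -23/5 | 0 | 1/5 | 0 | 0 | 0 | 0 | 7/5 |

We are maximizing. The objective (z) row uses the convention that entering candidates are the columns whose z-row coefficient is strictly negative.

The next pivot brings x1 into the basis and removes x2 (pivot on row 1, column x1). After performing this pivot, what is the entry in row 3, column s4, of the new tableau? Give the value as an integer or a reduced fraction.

0

Pivot element is row 1, column x1: 2/5.
Normalize row 1: new (row 1, s4) = 0/(2/5) = 0.
row 3 ← row 3 − (-3/5)·(new row 1): 0 − (-3/5)·0 = 0.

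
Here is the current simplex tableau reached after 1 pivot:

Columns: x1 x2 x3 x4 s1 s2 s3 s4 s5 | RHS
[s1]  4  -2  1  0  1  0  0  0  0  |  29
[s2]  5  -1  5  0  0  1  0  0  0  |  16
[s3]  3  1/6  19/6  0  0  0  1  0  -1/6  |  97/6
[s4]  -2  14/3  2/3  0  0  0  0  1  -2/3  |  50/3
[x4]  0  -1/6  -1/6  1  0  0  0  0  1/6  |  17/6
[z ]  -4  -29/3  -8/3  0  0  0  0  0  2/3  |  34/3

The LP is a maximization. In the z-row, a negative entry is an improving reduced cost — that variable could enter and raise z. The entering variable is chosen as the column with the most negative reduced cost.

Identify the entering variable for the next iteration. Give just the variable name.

Objective-row coefficients: x1: -4, x2: -29/3, x3: -8/3, x4: 0, s1: 0, s2: 0, s3: 0, s4: 0, s5: 2/3.
The most negative is -29/3 in column x2, so x2 enters.

x2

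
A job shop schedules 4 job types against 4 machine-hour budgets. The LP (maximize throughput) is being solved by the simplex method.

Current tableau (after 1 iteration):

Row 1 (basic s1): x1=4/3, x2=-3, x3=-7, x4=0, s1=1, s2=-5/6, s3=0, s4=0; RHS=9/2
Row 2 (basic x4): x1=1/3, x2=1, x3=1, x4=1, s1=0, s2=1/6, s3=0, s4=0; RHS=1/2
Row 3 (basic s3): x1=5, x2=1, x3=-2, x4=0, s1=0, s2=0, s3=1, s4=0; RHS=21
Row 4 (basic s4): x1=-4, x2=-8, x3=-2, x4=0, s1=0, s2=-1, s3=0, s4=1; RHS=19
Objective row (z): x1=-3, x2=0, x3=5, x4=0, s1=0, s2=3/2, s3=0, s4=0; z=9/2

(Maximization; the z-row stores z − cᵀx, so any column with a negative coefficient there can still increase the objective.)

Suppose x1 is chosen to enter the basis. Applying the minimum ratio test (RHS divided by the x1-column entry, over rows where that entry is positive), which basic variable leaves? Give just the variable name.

x4

Ratios: row 1 (s1): (9/2)/(4/3) = 27/8; row 2 (x4): (1/2)/(1/3) = 3/2; row 3 (s3): 21/5 = 21/5; row 4 (s4): entry -4 ≤ 0, skip.
Minimum ratio 3/2 is in the x4 row, so x4 leaves.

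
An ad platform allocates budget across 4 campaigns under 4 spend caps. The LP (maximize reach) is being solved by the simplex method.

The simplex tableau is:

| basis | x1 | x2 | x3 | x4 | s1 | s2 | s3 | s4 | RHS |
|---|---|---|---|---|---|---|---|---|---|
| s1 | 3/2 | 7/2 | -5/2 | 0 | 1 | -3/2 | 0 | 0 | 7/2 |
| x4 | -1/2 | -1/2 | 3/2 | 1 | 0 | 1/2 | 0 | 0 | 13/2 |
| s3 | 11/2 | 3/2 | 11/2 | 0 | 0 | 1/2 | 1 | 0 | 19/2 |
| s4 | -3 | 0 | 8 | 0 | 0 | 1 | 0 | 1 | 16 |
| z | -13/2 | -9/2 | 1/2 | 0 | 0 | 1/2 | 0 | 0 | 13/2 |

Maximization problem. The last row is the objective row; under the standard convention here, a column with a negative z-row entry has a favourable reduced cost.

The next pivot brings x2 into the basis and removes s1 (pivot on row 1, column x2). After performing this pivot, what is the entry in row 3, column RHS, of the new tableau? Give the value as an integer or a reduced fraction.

Pivot element is row 1, column x2: 7/2.
Normalize row 1: new (row 1, RHS) = (7/2)/(7/2) = 1.
row 3 ← row 3 − (3/2)·(new row 1): 19/2 − (3/2)·1 = 8.

8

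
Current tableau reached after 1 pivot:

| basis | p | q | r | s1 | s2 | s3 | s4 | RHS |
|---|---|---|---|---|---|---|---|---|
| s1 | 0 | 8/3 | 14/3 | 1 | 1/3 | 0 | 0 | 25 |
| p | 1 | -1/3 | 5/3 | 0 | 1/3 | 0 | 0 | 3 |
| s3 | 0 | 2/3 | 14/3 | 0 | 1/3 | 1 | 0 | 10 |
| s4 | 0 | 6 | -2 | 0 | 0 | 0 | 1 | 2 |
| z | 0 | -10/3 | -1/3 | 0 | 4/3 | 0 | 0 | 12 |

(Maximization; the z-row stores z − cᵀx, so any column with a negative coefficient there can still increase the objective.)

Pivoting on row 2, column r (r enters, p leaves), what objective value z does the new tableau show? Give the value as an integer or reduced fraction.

63/5

Minimum ratio for r: 3/(5/3) = 9/5.
z changes by −(z-row coeff of r)·ratio = −(-1/3)·(9/5) = 3/5.
New z = 12 + (3/5) = 63/5.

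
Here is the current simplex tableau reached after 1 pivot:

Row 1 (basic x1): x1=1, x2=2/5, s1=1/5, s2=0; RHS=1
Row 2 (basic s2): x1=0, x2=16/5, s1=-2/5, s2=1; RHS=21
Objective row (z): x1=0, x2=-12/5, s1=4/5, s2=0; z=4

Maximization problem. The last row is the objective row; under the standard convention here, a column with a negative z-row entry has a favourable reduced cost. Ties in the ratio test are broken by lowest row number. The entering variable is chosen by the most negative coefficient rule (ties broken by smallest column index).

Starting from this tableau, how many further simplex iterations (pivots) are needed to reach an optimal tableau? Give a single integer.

1

pivot: x2 in, x1 out → z = 10
No improving column remains; optimal.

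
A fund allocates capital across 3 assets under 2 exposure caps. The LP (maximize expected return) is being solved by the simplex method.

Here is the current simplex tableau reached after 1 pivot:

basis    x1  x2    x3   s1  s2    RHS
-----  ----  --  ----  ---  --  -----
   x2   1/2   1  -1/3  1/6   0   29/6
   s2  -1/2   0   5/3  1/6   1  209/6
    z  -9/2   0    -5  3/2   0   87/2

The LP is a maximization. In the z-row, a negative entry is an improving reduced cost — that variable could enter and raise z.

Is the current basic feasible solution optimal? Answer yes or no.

no

Column x1 has objective-row coefficient -9/2, which is negative; an improving pivot exists, so not yet optimal.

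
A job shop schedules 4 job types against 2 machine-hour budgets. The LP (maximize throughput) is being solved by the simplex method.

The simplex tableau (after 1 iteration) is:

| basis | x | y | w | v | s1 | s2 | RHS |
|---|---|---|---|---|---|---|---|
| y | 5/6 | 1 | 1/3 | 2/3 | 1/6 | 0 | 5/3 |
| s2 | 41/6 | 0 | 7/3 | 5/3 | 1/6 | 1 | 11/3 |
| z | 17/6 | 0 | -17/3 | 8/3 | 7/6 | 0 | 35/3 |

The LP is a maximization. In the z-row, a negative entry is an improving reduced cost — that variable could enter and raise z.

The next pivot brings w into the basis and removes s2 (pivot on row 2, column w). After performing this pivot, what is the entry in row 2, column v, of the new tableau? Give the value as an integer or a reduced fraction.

Pivot element is row 2, column w: 7/3.
Normalize row 2: new (row 2, v) = (5/3)/(7/3) = 5/7.
Row 2 is the pivot row, so the entry is 5/7.

5/7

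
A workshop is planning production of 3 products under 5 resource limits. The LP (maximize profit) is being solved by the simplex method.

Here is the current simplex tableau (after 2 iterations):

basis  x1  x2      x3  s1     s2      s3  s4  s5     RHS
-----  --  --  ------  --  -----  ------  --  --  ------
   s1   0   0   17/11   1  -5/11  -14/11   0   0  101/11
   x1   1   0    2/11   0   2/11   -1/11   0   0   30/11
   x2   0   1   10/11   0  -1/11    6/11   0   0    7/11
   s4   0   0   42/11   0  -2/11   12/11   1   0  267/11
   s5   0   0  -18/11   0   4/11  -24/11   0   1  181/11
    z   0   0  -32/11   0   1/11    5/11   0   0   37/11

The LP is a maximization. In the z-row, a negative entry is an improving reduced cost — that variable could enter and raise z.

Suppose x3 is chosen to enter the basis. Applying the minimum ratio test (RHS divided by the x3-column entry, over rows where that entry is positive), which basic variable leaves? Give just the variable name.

x2

Ratios: row 1 (s1): (101/11)/(17/11) = 101/17; row 2 (x1): (30/11)/(2/11) = 15; row 3 (x2): (7/11)/(10/11) = 7/10; row 4 (s4): (267/11)/(42/11) = 89/14; row 5 (s5): entry -18/11 ≤ 0, skip.
Minimum ratio 7/10 is in the x2 row, so x2 leaves.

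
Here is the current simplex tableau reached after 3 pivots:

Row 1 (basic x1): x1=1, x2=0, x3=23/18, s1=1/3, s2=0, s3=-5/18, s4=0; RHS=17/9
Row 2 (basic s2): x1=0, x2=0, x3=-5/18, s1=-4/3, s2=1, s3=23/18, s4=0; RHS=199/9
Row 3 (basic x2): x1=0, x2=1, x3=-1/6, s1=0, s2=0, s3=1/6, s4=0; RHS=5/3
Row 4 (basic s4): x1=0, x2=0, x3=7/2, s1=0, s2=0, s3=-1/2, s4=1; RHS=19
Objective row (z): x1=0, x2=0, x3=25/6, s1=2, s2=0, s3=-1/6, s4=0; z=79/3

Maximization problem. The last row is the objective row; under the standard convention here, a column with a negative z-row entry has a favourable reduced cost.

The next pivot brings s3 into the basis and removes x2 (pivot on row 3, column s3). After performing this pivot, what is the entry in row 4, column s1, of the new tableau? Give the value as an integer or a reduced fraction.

0

Pivot element is row 3, column s3: 1/6.
Normalize row 3: new (row 3, s1) = 0/(1/6) = 0.
row 4 ← row 4 − (-1/2)·(new row 3): 0 − (-1/2)·0 = 0.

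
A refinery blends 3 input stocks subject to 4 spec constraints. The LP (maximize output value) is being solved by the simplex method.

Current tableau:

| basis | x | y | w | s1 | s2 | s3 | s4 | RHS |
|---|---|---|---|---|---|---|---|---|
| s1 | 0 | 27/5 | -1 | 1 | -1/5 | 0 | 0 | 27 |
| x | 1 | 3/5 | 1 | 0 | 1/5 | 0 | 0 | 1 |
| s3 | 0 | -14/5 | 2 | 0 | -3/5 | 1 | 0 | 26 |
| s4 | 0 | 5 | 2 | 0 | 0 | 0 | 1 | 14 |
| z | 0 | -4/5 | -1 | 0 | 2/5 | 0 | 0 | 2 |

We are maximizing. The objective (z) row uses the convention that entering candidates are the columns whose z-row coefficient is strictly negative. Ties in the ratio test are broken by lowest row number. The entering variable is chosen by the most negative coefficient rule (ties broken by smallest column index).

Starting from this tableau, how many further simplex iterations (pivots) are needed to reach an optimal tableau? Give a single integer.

pivot: w in, x out → z = 3
pivot: y in, w out → z = 10/3
No improving column remains; optimal.

2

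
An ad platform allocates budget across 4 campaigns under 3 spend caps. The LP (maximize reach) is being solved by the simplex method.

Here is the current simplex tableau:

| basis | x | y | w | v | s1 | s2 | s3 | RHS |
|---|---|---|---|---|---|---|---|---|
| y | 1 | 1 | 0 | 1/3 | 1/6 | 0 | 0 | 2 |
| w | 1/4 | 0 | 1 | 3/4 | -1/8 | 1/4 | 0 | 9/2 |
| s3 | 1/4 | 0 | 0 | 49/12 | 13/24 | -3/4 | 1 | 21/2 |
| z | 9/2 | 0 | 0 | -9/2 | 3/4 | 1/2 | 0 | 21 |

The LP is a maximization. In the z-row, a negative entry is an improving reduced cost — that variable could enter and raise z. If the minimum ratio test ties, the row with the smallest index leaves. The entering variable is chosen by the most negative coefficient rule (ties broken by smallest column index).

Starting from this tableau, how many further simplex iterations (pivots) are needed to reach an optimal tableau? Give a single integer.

pivot: v in, s3 out → z = 228/7
pivot: s2 in, w out → z = 660/19
No improving column remains; optimal.

2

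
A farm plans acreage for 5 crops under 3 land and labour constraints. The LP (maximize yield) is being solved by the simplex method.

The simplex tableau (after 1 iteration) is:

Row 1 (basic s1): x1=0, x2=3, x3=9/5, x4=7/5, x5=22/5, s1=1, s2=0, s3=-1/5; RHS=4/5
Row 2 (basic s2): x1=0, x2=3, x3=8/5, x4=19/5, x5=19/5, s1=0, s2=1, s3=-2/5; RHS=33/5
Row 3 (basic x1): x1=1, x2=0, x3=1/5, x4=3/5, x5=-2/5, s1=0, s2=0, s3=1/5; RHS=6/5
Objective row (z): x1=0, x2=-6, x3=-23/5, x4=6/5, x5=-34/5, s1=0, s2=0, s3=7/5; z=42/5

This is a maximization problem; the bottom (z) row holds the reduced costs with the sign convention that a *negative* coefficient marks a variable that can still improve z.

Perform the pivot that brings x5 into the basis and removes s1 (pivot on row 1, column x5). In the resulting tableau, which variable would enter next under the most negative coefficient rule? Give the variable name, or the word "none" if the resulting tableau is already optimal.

Pivot element 22/5. New z-row = old z-row − (-34/5)·(row 1/(22/5)).
Updated z-row coefficients: x1: 0, x2: -15/11, x3: -20/11, x4: 37/11, x5: 0, s1: 17/11, s2: 0, s3: 12/11.
The most negative is -20/11 in column x3, so x3 would enter next.

x3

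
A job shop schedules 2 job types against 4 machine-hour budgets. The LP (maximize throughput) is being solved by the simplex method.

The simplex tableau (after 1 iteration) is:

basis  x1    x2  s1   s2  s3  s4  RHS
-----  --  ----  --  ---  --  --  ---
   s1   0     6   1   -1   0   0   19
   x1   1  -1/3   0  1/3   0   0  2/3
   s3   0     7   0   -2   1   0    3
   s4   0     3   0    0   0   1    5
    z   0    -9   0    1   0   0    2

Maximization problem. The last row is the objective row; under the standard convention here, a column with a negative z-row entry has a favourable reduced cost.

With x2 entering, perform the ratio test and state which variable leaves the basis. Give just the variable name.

s3

Ratios: row 1 (s1): 19/6 = 19/6; row 2 (x1): entry -1/3 ≤ 0, skip; row 3 (s3): 3/7 = 3/7; row 4 (s4): 5/3 = 5/3.
Minimum ratio 3/7 is in the s3 row, so s3 leaves.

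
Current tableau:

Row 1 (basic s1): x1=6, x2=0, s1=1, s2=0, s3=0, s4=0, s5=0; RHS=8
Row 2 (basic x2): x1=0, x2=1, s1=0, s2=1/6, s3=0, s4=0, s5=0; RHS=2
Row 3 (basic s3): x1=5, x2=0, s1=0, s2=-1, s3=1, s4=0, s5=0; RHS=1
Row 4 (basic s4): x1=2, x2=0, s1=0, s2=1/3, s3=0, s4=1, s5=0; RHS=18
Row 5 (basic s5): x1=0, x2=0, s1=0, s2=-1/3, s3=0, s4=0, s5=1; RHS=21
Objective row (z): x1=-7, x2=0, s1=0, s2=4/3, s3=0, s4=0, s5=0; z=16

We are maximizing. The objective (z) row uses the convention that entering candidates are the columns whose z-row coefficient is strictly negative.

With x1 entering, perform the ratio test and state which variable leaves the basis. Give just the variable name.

Ratios: row 1 (s1): 8/6 = 4/3; row 2 (x2): entry 0 ≤ 0, skip; row 3 (s3): 1/5 = 1/5; row 4 (s4): 18/2 = 9; row 5 (s5): entry 0 ≤ 0, skip.
Minimum ratio 1/5 is in the s3 row, so s3 leaves.

s3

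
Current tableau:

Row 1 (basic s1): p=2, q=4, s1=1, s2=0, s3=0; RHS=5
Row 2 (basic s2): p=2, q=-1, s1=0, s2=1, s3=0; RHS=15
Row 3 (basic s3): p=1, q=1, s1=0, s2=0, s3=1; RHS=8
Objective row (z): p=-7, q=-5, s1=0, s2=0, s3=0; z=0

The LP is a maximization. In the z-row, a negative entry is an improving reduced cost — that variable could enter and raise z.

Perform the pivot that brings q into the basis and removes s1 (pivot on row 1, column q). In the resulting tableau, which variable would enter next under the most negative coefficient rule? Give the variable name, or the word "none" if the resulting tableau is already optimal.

Pivot element 4. New z-row = old z-row − (-5)·(row 1/4).
Updated z-row coefficients: p: -9/2, q: 0, s1: 5/4, s2: 0, s3: 0.
The most negative is -9/2 in column p, so p would enter next.

p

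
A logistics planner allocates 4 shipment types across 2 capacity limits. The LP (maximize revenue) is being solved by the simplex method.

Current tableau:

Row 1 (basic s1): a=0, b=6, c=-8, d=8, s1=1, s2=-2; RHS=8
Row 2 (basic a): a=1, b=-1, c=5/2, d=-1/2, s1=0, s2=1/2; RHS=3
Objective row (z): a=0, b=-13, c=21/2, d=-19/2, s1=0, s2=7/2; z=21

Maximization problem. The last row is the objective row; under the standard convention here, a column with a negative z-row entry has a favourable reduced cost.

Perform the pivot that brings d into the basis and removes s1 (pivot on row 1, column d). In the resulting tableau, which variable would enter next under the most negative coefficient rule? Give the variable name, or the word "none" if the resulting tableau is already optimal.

Pivot element 8. New z-row = old z-row − (-19/2)·(row 1/8).
Updated z-row coefficients: a: 0, b: -47/8, c: 1, d: 0, s1: 19/16, s2: 9/8.
The most negative is -47/8 in column b, so b would enter next.

b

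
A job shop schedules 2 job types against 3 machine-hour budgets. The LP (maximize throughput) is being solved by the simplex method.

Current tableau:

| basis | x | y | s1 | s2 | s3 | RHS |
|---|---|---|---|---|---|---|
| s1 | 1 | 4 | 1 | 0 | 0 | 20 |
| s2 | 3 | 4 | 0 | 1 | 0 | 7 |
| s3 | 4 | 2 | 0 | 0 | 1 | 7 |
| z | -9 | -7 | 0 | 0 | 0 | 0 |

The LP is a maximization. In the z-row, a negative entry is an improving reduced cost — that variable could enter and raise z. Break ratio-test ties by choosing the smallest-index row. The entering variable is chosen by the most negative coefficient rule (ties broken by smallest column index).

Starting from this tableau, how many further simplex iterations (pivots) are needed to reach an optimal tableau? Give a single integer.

2

pivot: x in, s3 out → z = 63/4
pivot: y in, s2 out → z = 35/2
No improving column remains; optimal.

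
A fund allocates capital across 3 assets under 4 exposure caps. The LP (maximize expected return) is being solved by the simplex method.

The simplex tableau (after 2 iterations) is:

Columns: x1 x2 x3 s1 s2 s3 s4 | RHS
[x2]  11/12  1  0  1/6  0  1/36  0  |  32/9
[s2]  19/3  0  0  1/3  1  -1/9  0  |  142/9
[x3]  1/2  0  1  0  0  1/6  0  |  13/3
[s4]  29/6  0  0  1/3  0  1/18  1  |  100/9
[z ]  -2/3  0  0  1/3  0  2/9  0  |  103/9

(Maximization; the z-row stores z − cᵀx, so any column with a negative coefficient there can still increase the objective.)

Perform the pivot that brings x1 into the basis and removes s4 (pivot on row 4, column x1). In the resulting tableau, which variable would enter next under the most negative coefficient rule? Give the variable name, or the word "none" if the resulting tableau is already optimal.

Pivot element 29/6. New z-row = old z-row − (-2/3)·(row 4/(29/6)).
Updated z-row coefficients: x1: 0, x2: 0, x3: 0, s1: 11/29, s2: 0, s3: 20/87, s4: 4/29.
No coefficient is strictly negative; the tableau after this pivot is optimal.

none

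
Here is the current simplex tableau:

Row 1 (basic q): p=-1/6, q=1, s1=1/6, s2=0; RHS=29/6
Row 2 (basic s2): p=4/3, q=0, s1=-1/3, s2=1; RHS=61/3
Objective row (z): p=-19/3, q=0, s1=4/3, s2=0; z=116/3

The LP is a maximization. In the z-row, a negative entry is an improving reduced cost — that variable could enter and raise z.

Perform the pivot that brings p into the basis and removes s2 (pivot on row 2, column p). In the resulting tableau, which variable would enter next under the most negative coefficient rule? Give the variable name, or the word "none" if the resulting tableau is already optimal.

s1

Pivot element 4/3. New z-row = old z-row − (-19/3)·(row 2/(4/3)).
Updated z-row coefficients: p: 0, q: 0, s1: -1/4, s2: 19/4.
The most negative is -1/4 in column s1, so s1 would enter next.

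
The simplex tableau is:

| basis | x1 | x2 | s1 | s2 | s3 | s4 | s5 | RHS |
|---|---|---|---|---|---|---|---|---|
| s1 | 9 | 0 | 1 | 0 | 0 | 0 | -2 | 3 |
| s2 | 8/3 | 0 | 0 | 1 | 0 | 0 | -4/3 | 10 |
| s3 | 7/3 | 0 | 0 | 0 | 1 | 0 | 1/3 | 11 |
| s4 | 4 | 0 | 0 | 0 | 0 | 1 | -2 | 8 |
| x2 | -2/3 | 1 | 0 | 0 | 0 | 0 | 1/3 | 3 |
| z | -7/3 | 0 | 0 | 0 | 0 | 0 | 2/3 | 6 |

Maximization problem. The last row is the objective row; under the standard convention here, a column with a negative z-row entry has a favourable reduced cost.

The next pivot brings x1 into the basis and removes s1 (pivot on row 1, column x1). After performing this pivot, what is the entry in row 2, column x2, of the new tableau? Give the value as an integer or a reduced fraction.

Pivot element is row 1, column x1: 9.
Normalize row 1: new (row 1, x2) = 0/9 = 0.
row 2 ← row 2 − (8/3)·(new row 1): 0 − (8/3)·0 = 0.

0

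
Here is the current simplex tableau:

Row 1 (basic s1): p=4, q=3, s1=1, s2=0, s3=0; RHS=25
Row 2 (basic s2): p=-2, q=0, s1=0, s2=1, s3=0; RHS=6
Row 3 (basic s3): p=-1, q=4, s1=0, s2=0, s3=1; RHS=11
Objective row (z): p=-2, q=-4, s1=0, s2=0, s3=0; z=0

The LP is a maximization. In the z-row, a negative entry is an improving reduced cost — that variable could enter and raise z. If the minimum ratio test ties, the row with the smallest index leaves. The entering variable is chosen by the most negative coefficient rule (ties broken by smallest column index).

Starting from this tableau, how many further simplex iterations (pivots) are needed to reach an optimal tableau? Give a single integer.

pivot: q in, s3 out → z = 11
pivot: p in, s1 out → z = 410/19
No improving column remains; optimal.

2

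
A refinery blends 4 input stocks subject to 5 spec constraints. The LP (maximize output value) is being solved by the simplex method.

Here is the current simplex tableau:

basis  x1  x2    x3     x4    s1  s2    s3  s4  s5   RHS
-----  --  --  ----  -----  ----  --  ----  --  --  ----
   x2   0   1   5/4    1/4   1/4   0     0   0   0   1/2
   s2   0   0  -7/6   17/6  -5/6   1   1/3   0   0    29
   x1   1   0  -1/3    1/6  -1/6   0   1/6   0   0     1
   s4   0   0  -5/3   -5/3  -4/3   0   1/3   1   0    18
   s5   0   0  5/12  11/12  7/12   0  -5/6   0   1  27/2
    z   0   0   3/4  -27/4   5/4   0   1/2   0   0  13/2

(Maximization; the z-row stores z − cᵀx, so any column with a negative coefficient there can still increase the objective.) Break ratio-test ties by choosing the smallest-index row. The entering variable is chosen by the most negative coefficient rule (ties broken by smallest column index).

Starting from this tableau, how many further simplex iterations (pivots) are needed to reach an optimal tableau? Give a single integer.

1

pivot: x4 in, x2 out → z = 20
No improving column remains; optimal.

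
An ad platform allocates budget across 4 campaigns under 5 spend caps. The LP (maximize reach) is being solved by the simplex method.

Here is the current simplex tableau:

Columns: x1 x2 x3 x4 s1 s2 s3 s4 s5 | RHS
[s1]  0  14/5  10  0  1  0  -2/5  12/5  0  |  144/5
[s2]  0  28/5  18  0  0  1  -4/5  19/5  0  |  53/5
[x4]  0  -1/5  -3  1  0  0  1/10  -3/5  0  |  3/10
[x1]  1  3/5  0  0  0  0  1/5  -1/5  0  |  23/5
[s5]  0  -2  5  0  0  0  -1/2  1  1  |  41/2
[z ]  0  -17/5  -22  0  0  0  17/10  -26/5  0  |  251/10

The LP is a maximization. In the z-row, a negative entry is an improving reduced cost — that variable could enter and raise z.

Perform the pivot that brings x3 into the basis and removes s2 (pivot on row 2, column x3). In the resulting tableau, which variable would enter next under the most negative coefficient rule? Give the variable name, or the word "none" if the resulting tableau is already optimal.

Pivot element 18. New z-row = old z-row − (-22)·(row 2/18).
Updated z-row coefficients: x1: 0, x2: 31/9, x3: 0, x4: 0, s1: 0, s2: 11/9, s3: 13/18, s4: -5/9, s5: 0.
The most negative is -5/9 in column s4, so s4 would enter next.

s4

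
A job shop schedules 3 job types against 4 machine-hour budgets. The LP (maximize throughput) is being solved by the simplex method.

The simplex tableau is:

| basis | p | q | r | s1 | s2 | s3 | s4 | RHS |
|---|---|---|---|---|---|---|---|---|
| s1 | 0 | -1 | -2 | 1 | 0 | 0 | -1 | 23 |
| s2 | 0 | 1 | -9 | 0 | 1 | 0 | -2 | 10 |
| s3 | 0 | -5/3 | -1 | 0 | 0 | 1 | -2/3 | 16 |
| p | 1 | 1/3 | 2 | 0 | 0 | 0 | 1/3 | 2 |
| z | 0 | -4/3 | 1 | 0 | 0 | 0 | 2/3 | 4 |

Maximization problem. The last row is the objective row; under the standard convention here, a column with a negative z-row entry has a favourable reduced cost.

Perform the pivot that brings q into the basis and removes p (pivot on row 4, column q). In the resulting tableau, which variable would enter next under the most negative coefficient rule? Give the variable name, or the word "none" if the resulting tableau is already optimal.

none

Pivot element 1/3. New z-row = old z-row − (-4/3)·(row 4/(1/3)).
Updated z-row coefficients: p: 4, q: 0, r: 9, s1: 0, s2: 0, s3: 0, s4: 2.
No coefficient is strictly negative; the tableau after this pivot is optimal.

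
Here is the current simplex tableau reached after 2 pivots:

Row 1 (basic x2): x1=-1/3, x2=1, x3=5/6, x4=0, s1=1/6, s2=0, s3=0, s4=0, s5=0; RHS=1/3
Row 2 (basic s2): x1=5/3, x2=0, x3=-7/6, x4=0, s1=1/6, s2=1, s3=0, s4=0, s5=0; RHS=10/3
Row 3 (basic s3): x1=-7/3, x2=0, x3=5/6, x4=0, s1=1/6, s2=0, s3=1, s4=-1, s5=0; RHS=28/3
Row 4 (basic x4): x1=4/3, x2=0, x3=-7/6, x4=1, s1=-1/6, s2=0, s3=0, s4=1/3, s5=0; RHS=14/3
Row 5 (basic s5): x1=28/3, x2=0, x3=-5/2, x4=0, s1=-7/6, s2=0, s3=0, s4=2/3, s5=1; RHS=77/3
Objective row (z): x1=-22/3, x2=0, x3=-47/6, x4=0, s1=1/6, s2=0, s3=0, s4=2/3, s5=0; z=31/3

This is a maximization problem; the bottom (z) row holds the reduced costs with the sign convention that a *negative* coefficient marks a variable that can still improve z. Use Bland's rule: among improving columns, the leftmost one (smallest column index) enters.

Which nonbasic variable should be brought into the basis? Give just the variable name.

x1

Objective-row coefficients: x1: -22/3, x2: 0, x3: -47/6, x4: 0, s1: 1/6, s2: 0, s3: 0, s4: 2/3, s5: 0.
Improving columns: x1, x3. Bland's rule picks the smallest column index → x1.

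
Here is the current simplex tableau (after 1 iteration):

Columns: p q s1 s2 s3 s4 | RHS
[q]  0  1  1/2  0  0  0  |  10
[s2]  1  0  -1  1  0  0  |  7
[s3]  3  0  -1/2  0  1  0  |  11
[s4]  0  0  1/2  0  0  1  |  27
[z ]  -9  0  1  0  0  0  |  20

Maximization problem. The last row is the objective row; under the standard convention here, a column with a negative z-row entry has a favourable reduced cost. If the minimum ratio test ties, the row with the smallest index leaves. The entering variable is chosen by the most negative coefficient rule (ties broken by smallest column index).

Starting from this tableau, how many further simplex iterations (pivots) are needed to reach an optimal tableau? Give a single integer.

pivot: p in, s3 out → z = 53
pivot: s1 in, q out → z = 63
No improving column remains; optimal.

2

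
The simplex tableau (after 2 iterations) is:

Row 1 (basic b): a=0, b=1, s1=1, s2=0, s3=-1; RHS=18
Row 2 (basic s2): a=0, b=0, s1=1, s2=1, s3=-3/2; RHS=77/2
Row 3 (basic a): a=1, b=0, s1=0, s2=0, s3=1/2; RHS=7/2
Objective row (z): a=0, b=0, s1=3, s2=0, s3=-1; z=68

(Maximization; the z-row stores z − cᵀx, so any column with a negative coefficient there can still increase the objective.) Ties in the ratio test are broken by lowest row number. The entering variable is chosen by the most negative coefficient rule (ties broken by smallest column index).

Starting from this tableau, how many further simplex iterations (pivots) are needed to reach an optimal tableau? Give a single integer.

1

pivot: s3 in, a out → z = 75
No improving column remains; optimal.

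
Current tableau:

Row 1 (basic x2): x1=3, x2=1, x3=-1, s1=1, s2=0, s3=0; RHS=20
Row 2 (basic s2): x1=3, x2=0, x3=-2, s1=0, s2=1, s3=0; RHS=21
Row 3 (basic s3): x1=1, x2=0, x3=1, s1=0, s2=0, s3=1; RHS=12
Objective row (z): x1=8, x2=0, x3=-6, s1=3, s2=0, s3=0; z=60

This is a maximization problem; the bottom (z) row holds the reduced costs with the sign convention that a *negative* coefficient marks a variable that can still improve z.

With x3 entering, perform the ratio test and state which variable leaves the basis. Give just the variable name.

s3

Ratios: row 1 (x2): entry -1 ≤ 0, skip; row 2 (s2): entry -2 ≤ 0, skip; row 3 (s3): 12/1 = 12.
Minimum ratio 12 is in the s3 row, so s3 leaves.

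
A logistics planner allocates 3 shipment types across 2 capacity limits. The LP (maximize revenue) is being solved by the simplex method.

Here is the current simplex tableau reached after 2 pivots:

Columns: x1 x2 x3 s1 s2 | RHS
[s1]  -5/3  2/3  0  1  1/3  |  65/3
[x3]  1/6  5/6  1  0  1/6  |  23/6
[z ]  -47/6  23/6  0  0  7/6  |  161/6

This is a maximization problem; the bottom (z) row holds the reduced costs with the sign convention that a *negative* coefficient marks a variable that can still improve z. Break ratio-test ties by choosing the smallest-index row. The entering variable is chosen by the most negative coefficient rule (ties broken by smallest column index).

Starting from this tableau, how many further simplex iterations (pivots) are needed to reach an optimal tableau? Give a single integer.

pivot: x1 in, x3 out → z = 207
No improving column remains; optimal.

1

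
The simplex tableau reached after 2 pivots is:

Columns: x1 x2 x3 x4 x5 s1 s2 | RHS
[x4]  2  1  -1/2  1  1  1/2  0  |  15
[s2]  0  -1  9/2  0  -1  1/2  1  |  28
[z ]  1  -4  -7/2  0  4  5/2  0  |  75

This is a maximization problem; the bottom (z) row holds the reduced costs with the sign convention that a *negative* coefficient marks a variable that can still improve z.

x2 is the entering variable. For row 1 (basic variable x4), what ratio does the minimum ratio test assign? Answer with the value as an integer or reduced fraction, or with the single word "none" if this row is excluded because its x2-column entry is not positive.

Ratio = RHS / (x2 entry) = 15 / 1 = 15.

15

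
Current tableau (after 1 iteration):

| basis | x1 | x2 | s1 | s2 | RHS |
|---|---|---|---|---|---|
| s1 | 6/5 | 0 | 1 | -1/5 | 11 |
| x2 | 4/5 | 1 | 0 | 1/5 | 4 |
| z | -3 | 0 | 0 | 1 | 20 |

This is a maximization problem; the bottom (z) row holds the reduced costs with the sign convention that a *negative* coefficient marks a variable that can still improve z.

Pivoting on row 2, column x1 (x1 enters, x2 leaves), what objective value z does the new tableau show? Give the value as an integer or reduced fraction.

35

Minimum ratio for x1: 4/(4/5) = 5.
z changes by −(z-row coeff of x1)·ratio = −(-3)·5 = 15.
New z = 20 + 15 = 35.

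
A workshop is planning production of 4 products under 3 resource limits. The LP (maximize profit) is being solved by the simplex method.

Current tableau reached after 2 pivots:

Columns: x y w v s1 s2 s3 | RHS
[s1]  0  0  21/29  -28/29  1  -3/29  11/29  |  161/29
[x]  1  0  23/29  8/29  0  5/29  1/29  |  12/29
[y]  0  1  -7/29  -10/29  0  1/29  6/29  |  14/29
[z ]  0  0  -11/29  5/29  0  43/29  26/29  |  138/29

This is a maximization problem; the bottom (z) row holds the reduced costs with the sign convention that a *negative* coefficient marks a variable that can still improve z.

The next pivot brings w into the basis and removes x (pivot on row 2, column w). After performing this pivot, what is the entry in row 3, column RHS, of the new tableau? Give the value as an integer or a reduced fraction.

Pivot element is row 2, column w: 23/29.
Normalize row 2: new (row 2, RHS) = (12/29)/(23/29) = 12/23.
row 3 ← row 3 − (-7/29)·(new row 2): 14/29 − (-7/29)·(12/23) = 14/23.

14/23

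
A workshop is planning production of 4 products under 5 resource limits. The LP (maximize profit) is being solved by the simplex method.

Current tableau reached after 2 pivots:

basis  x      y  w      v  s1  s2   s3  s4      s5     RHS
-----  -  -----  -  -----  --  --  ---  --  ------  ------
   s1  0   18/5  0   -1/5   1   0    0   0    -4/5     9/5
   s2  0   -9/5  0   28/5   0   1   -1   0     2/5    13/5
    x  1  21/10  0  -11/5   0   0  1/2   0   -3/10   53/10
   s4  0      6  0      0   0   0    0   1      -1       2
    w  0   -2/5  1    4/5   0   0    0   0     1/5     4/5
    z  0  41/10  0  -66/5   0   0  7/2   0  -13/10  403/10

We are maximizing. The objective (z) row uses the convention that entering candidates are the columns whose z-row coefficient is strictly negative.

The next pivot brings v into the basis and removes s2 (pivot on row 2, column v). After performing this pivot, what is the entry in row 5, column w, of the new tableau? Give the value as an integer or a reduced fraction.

1

Pivot element is row 2, column v: 28/5.
Normalize row 2: new (row 2, w) = 0/(28/5) = 0.
row 5 ← row 5 − (4/5)·(new row 2): 1 − (4/5)·0 = 1.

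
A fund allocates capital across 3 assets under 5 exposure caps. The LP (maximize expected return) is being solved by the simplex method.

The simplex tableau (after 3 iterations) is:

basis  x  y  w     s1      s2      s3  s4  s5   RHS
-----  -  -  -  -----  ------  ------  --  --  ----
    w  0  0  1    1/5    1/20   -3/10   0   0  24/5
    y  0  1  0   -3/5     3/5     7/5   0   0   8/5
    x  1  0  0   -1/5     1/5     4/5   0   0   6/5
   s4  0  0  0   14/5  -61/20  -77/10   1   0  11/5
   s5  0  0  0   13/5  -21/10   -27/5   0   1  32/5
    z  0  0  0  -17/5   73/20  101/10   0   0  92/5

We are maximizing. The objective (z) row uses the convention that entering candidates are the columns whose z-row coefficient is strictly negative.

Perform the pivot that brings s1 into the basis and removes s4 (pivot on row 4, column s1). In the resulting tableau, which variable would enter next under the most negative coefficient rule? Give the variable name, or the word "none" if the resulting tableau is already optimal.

Pivot element 14/5. New z-row = old z-row − (-17/5)·(row 4/(14/5)).
Updated z-row coefficients: x: 0, y: 0, w: 0, s1: 0, s2: -3/56, s3: 3/4, s4: 17/14, s5: 0.
The most negative is -3/56 in column s2, so s2 would enter next.

s2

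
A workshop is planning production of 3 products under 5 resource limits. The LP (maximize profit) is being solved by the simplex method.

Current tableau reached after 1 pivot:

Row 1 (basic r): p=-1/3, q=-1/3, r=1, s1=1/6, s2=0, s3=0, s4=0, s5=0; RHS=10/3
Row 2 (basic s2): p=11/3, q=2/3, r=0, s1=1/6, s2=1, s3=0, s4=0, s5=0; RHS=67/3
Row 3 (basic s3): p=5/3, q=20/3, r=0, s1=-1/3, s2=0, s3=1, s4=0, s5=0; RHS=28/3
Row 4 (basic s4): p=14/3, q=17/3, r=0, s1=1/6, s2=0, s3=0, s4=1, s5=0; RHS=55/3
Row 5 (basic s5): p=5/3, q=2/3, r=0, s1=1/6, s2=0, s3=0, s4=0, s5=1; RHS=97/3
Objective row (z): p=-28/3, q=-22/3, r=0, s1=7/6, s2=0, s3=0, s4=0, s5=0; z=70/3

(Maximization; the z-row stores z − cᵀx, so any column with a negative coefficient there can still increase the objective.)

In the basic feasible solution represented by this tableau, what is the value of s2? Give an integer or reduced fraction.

67/3

s2 is basic (row 2); its value is the RHS of that row: 67/3.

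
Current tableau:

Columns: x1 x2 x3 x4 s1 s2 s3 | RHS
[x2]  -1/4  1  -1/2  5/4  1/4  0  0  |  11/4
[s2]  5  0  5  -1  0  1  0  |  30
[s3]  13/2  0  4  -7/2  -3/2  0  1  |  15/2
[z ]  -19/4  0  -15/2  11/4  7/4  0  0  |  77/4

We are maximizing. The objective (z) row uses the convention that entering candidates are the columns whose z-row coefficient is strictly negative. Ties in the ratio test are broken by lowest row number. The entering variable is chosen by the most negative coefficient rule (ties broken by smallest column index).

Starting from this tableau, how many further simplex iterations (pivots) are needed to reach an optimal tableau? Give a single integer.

pivot: x3 in, s3 out → z = 533/16
pivot: x4 in, x2 out → z = 658/13
pivot: s1 in, s2 out → z = 372/7
No improving column remains; optimal.

3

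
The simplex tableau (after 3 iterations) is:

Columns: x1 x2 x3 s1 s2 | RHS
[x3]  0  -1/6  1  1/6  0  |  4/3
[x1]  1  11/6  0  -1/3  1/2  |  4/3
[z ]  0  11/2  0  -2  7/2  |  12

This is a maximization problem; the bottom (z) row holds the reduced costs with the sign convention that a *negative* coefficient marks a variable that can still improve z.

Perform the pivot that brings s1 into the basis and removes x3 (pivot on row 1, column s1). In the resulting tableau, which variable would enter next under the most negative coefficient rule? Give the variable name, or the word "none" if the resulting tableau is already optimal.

none

Pivot element 1/6. New z-row = old z-row − (-2)·(row 1/(1/6)).
Updated z-row coefficients: x1: 0, x2: 7/2, x3: 12, s1: 0, s2: 7/2.
No coefficient is strictly negative; the tableau after this pivot is optimal.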